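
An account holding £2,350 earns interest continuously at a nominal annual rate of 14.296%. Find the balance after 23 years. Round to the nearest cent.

A = P·e^(rt) = 2,350·e^(0.14296·23) = 2,350·e^3.28808.
e^3.28808 ≈ 26.791374803, so A ≈ 62,959.7308.

£62,959.73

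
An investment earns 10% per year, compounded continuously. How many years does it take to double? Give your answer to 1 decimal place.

6.9 years

e^(0.1t) = 2, so 0.1t = ln 2 ≈ 0.69315.
t ≈ 0.69315/0.1 ≈ 6.9315.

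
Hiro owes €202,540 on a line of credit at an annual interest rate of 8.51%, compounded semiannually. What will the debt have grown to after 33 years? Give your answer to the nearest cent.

€3,168,879.45

Periodic rate = 8.51%/2 = 0.04255; periods = 2·33 = 66.
A = 202,540·(1 + 0.04255)^66 ≈ 202,540·15.64569690939 ≈ 3,168,879.4520.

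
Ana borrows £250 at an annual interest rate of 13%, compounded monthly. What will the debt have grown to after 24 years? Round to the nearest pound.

Growth factor = (1 + 0.13/12)^288 ≈ 22.26956777.
A ≈ 250 × 22.26956777 ≈ 5,567.3919.

£5,567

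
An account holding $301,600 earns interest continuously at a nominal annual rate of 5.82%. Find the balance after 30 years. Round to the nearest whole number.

$1,728,660

A = P·e^(rt) = 301,600·e^(0.0582·30) = 301,600·e^1.746.
e^1.746 ≈ 5.731630240802, so A ≈ 1,728,659.6806.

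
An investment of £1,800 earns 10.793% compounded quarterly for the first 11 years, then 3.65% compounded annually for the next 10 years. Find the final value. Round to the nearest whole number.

Phase 1: 1,800·(1 + 0.0269825)^44 ≈ 5,808.2648.
Phase 2: 5,808.2648·(1 + 0.0365)^10 ≈ 8,312.6495.

£8,313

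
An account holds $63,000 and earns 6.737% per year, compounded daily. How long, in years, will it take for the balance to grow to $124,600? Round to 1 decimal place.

10.1 years

(1 + 0.000184575)^(365t) = 124,600/63,000 = 1.9778.
365t·ln(1 + 0.000184575) = ln(1.9778); 365t = 0.68197/0.000184558 ≈ 3695.1675.
t ≈ 10.1237 years.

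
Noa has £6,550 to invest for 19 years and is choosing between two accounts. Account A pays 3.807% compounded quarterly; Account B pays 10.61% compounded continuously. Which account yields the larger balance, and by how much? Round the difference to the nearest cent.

Account B, by £35,718.68

A: (1 + 0.0095175)^76 ≈ 2.0542473731, so 6,550 × 2.0542473731 ≈ 13,455.3203.
B: e^(0.1061·19) = e^2.0159 ≈ 7.5074810746, so 6,550 × 7.5074810746 ≈ 49,174.0010.
Difference ≈ 35,718.6807 in favor of B.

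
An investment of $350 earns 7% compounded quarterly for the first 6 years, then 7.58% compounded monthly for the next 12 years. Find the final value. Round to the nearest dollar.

$1,314

Phase 1: 350·(1 + 0.0175)^24 ≈ 530.7550.
Phase 2: 530.7550·(1 + 0.0758/12)^144 ≈ 1,314.2740.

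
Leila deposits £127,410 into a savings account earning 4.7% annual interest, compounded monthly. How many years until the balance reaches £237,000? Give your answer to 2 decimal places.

13.23 years

We need (1 + 0.00391667)^(12t) = 1.8601, so 12t = ln 1.8601 / ln 1.003917 ≈ 158.7739.
t ≈ 158.7739/12 = 13.2312 years.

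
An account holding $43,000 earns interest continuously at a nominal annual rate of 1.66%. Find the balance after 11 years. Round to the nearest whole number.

$51,614

A = P·e^(rt) = 43,000·e^(0.0166·11) = 43,000·e^0.1826.
e^0.1826 ≈ 1.2003341784, so A ≈ 51,614.3697.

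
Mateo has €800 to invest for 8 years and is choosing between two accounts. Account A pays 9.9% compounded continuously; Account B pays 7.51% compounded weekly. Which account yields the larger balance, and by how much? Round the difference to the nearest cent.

Account A, by €308.02

Account A growth factor: e^(0.099·8) = e^0.792 ≈ 2.207807629; balance ≈ 1,766.2461.
Account B growth factor: (1 + 0.0751/52)^416 ≈ 1.822786858; balance ≈ 1,458.2295.
Account A is larger by 308.0166.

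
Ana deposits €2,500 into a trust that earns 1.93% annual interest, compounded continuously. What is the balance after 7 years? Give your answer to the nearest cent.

A = P·e^(rt) = 2,500·e^(0.0193·7) = 2,500·e^0.1351.
e^0.1351 ≈ 1.144651244, so A ≈ 2,861.6281.

€2,861.63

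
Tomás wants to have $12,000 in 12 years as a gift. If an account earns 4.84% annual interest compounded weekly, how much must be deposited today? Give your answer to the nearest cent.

$6,715.22

Periodic rate = 4.84%/52 = 0.000930769; 624 periods.
P = 12,000/(1 + 0.0484/52)^624 ≈ 12,000/1.7869850537 ≈ 6,715.2212.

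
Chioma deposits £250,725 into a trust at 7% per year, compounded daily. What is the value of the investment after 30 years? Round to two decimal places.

£2,047,050.75

Growth factor = (1 + 0.07/365)^10950 ≈ 8.164525867784.
A ≈ 250,725 × 8.164525867784 ≈ 2,047,050.7482.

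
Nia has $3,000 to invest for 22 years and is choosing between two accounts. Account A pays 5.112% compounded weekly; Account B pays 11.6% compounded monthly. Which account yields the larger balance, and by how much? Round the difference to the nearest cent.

Account A growth factor: (1 + 0.05112/52)^1144 ≈ 3.077407612; balance ≈ 9,232.2228.
Account B growth factor: (1 + 0.116/12)^264 ≈ 12.676428579; balance ≈ 38,029.2857.
Account B is larger by 28,797.0629.

Account B, by $28,797.06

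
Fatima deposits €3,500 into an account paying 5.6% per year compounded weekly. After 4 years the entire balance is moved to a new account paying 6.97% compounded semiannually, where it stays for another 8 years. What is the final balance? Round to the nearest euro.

€7,574

After 4 years at 5.6%: 3,500 × 1.250920238 ≈ 4,378.2208.
Then 8 years at 6.97%: 4,378.2208 × 1.72996957 ≈ 7,574.1888.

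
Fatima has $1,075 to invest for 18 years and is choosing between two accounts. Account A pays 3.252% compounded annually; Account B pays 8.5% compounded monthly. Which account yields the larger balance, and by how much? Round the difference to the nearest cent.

Account B, by $3,025.43

A: (1 + 0.03252)^18 ≈ 1.778985913, so 1,075 × 1.778985913 ≈ 1,912.4099.
B: (1 + 0.085/12)^216 ≈ 4.59333667, so 1,075 × 4.59333667 ≈ 4,937.8369.
Difference ≈ 3,025.4271 in favor of B.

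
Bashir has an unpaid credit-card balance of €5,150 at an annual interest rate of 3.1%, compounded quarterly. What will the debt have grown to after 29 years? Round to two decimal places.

Growth factor = (1 + 0.00775)^116 ≈ 2.4486436763.
A ≈ 5,150 × 2.4486436763 ≈ 12,610.5149.

€12,610.51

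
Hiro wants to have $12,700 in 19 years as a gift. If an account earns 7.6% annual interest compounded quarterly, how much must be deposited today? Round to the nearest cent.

$3,037.85

Growth factor = (1 + 0.019)^76 ≈ 4.1805939188.
P = 12,700/4.1805939188 ≈ 3,037.8459.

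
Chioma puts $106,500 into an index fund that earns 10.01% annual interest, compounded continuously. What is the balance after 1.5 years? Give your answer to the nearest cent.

$123,753.91

A = P·e^(rt) = 106,500·e^(0.1001·1.5) = 106,500·e^0.15015.
e^0.15015 ≈ 1.16200853094, so A ≈ 123,753.9085.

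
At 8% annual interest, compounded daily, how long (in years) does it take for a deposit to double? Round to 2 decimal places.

(1 + 0.000219178)^(365t) = 2.
365t = ln 2 / ln(1 + 0.000219178) ≈ 0.69315/0.000219154 ≈ 3162.8306.
t ≈ 8.6653.

8.67 years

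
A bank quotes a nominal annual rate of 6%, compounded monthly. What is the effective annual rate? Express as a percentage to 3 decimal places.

One year is 12 periods at 0.005 each: (1 + 0.005)^12 ≈ 1.061678.
EAR = 1.061678 − 1 ≈ 6.16778%.

6.168%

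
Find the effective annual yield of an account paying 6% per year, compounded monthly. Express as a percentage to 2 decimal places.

6.17%

EAR = (1 + 6%/12)^12 − 1 = (1 + 0.005)^12 − 1.
(1 + 0.005)^12 ≈ 1.061678, so EAR ≈ 6.16778%.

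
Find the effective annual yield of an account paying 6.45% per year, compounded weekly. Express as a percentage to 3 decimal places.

EAR = (1 + 6.45%/52)^52 − 1 = (1 + 0.00124038)^52 − 1.
(1 + 0.00124038)^52 ≈ 1.066583, so EAR ≈ 6.65829%.

6.658%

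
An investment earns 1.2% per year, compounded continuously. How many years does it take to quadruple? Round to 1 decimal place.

115.5 years

e^(0.012t) = 4, so 0.012t = ln 4 ≈ 1.3863.
t ≈ 1.3863/0.012 ≈ 115.5245.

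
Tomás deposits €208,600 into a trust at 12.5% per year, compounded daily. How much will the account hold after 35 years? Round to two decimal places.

€16,558,743.84

Periodic rate = 12.5%/365 = 0.000342466; periods = 365·35 = 12775.
A = 208,600·(1 + 0.125/365)^12775 ≈ 208,600·79.380363545491 ≈ 16,558,743.8356.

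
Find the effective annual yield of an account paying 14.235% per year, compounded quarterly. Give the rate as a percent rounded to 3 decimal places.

One year is 4 periods at 0.0355875 each: (1 + 0.0355875)^4 ≈ 1.150131.
EAR = 1.150131 − 1 ≈ 15.01307%.

15.013%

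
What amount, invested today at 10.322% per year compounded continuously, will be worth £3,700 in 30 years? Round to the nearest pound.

P = A·e^(−rt) = 3,700·e^(−3.0966).
e^(−3.0966) ≈ 0.04520263036, so P ≈ 167.2497.

£167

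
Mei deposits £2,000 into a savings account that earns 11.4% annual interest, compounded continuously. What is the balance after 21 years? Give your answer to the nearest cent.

£21,914.47

A = P·e^(rt) = 2,000·e^(0.114·21) = 2,000·e^2.394.
e^2.394 ≈ 10.957235343, so A ≈ 21,914.4707.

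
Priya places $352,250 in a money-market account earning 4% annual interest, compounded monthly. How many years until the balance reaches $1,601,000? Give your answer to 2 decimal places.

(1 + 0.00333333)^(12t) = 1,601,000/352,250 = 4.5451.
12t·ln(1 + 0.00333333) = ln(4.5451); 12t = 1.514/0.00332779 ≈ 454.9694.
t ≈ 37.9141 years.

37.91 years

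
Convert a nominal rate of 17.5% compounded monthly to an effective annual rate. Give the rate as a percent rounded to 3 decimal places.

EAR = (1 + 17.5%/12)^12 − 1 = (1 + 0.0145833)^12 − 1.
(1 + 0.0145833)^12 ≈ 1.189742, so EAR ≈ 18.97417%.

18.974%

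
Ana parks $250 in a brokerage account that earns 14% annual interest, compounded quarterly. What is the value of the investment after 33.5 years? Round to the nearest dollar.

Growth factor = (1 + 0.035)^134 ≈ 100.46316874.
A ≈ 250 × 100.46316874 ≈ 25,115.7922.

$25,116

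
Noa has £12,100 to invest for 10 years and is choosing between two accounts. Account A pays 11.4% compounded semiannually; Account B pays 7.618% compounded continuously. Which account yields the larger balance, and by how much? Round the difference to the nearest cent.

Account A, by £10,748.07

A: (1 + 0.057)^20 ≈ 3.0303985265, so 12,100 × 3.0303985265 ≈ 36,667.8222.
B: e^(0.07618·10) = e^0.7618 ≈ 2.1421285838, so 12,100 × 2.1421285838 ≈ 25,919.7559.
Difference ≈ 10,748.0663 in favor of A.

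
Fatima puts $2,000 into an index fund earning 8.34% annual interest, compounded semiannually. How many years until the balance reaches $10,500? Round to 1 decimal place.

We need (1 + 0.0417)^(2t) = 5.25, so 2t = ln 5.25 / ln 1.0417 ≈ 40.5891.
t ≈ 40.5891/2 = 20.2946 years.

20.3 years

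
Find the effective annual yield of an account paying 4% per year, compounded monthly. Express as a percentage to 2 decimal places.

EAR = (1 + 4%/12)^12 − 1 = (1 + 0.00333333)^12 − 1.
(1 + 0.00333333)^12 ≈ 1.040742, so EAR ≈ 4.07415%.

4.07%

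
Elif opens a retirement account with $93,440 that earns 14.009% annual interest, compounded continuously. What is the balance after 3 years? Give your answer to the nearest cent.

A = P·e^(rt) = 93,440·e^(0.14009·3) = 93,440·e^0.42027.
e^0.42027 ≈ 1.52237254072, so A ≈ 142,250.4902.

$142,250.49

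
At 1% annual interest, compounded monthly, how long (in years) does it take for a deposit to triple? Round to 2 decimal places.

(1 + 0.000833333)^(12t) = 3.
12t = ln 3 / ln(1 + 0.000833333) ≈ 1.0986/0.000832986 ≈ 1318.8840.
t ≈ 109.9070.

109.91 years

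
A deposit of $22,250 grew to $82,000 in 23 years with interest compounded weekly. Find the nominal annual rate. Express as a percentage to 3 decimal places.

5.674%

The 1196-period growth factor is 82,000/22,250 = 3.68539.
r/52 = 3.68539^(1/1196) − 1 ≈ 0.00109121, so r ≈ 52·0.00109121 = 5.67430%.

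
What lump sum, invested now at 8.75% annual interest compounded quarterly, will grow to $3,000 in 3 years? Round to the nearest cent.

$2,313.92

Periodic rate = 8.75%/4 = 0.021875; 12 periods.
P = 3,000/(1 + 0.021875)^12 ≈ 3,000/1.296502302 ≈ 2,313.9180.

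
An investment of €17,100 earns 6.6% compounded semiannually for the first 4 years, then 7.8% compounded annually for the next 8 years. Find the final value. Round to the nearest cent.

€40,434.19

Phase 1: 17,100·(1 + 0.033)^8 ≈ 22,171.6841.
Phase 2: 22,171.6841·(1 + 0.078)^8 ≈ 40,434.1920.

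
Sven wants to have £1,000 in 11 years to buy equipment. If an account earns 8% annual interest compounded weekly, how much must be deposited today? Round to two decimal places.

Periodic rate = 8%/52 = 0.00153846; 572 periods.
P = 1,000/(1 + 0.08/52)^572 ≈ 1,000/2.40926994 ≈ 415.0635.

£415.06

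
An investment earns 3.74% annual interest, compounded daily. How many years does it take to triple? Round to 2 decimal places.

29.38 years

(1 + 0.000102466)^(365t) = 3.
365t = ln 3 / ln(1 + 0.000102466) ≈ 1.0986/0.000102461 ≈ 10722.3002.
t ≈ 29.3762.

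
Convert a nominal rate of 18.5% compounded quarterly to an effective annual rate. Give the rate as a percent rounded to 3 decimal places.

EAR = (1 + 18.5%/4)^4 − 1 = (1 + 0.04625)^4 − 1.
(1 + 0.04625)^4 ≈ 1.198235, so EAR ≈ 19.82347%.

19.823%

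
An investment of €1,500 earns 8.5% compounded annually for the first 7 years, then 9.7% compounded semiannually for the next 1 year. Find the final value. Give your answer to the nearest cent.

After 7 years at 8.5%: 1,500 × 1.770142247 ≈ 2,655.2134.
Then 1 years at 9.7%: 2,655.2134 × 1.09935225 ≈ 2,919.0148.

€2,919.01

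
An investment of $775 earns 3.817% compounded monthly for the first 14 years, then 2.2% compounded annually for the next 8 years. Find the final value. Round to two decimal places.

After 14 years at 3.817%: 775 × 1.704943396 ≈ 1,321.3311.
Then 8 years at 2.2%: 1,321.3311 × 1.190164978 ≈ 1,572.6020.

$1,572.60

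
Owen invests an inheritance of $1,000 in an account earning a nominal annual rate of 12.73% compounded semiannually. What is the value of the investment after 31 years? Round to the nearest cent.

Growth factor = (1 + 0.06365)^62 ≈ 45.869304452.
A ≈ 1,000 × 45.869304452 ≈ 45,869.3045.

$45,869.30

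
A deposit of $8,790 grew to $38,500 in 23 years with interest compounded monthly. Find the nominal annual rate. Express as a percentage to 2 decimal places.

The 276-period growth factor is 38,500/8,790 = 4.37998.
r/12 = 4.37998^(1/276) − 1 ≈ 0.00536595, so r ≈ 12·0.00536595 = 6.43914%.

6.44%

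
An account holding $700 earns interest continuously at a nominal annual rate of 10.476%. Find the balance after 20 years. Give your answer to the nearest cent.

$5,688.95

A = P·e^(rt) = 700·e^(0.10476·20) = 700·e^2.0952.
e^2.0952 ≈ 8.127066221, so A ≈ 5,688.9464.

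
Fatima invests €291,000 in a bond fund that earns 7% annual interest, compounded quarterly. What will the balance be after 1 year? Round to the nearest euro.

Growth factor = (1 + 0.0175)^4 ≈ 1.07185903129.
A ≈ 291,000 × 1.07185903129 ≈ 311,910.9781.

€311,911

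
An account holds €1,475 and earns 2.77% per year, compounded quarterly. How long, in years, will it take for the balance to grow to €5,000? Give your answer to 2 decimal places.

44.22 years

We need (1 + 0.006925)^(4t) = 3.3898, so 4t = ln 3.3898 / ln 1.006925 ≈ 176.8956.
t ≈ 176.8956/4 = 44.2239 years.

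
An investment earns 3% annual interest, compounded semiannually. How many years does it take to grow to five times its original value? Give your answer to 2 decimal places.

(1 + 0.015)^(2t) = 5.
2t = ln 5 / ln(1 + 0.015) ≈ 1.6094/0.0148886 ≈ 108.0986.
t ≈ 54.0493.

54.05 years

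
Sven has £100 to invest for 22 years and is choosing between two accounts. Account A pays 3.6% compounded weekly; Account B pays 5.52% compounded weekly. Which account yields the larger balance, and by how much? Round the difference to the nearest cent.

Account B, by £115.89

Account A growth factor: (1 + 0.036/52)^1144 ≈ 2.20720271; balance ≈ 220.7203.
Account B growth factor: (1 + 0.0552/52)^1144 ≈ 3.36610365; balance ≈ 336.6104.
Account B is larger by 115.8901.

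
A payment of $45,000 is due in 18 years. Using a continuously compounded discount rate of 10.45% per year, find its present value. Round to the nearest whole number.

$6,860

P = A·e^(−rt) = 45,000·e^(−1.881).
e^(−1.881) ≈ 0.15243759192, so P ≈ 6,859.6916.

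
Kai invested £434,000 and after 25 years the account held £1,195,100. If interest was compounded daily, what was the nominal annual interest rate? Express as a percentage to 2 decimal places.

The 9125-period growth factor is 1,195,100/434,000 = 2.75369.
r/365 = 2.75369^(1/9125) − 1 ≈ 0.000111013, so r ≈ 365·0.000111013 = 4.05199%.

4.05%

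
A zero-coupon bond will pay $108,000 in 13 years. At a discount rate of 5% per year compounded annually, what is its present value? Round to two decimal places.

Annual rate = 5% = 0.05; 13 periods.
P = 108,000/(1 + 0.05)^13 ≈ 108,000/1.88564914232 ≈ 57,274.7059.

$57,274.71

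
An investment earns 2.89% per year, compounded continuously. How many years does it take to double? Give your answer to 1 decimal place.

e^(0.0289t) = 2, so 0.0289t = ln 2 ≈ 0.69315.
t ≈ 0.69315/0.0289 ≈ 23.9843.

24.0 years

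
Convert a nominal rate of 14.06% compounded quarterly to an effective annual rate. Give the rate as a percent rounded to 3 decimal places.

One year is 4 periods at 0.03515 each: (1 + 0.03515)^4 ≈ 1.148188.
EAR = 1.148188 − 1 ≈ 14.81884%.

14.819%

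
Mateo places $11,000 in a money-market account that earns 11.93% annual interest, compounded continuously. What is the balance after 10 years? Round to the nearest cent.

A = P·e^(rt) = 11,000·e^(0.1193·10) = 11,000·e^1.193.
e^1.193 ≈ 3.2969572577, so A ≈ 36,266.5298.

$36,266.53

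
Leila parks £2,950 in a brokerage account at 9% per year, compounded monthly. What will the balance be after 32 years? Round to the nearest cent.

Growth factor = (1 + 0.0075)^384 ≈ 17.623860569.
A ≈ 2,950 × 17.623860569 ≈ 51,990.3887.

£51,990.39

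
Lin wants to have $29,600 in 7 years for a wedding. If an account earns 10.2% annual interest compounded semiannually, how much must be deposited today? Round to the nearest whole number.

Periodic rate = 10.2%/2 = 0.051; 14 periods.
P = 29,600/(1 + 0.051)^14 ≈ 29,600/2.0064947346 ≈ 14,752.0945.

$14,752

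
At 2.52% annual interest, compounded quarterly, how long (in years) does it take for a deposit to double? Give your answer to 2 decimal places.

27.59 years

(1 + 0.0063)^(4t) = 2.
4t = ln 2 / ln(1 + 0.0063) ≈ 0.69315/0.00628024 ≈ 110.3696.
t ≈ 27.5924.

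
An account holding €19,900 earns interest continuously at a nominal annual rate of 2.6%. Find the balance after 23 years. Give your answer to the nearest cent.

€36,187.72

A = P·e^(rt) = 19,900·e^(0.026·23) = 19,900·e^0.598.
e^0.598 ≈ 1.8184782046, so A ≈ 36,187.7163.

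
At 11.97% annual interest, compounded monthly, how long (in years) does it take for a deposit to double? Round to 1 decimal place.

(1 + 0.009975)^(12t) = 2.
12t = ln 2 / ln(1 + 0.009975) ≈ 0.69315/0.00992558 ≈ 69.8344.
t ≈ 5.8195.

5.8 years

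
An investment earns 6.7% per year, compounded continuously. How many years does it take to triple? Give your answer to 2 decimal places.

e^(0.067t) = 3, so 0.067t = ln 3 ≈ 1.0986.
t ≈ 1.0986/0.067 ≈ 16.3972.

16.40 years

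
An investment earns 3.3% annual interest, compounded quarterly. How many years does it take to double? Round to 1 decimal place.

21.1 years

(1 + 0.00825)^(4t) = 2.
4t = ln 2 / ln(1 + 0.00825) ≈ 0.69315/0.00821615 ≈ 84.3639.
t ≈ 21.0910.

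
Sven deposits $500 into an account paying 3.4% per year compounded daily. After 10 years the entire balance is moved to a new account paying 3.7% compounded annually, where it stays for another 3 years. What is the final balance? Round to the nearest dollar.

$783

Phase 1: 500·(1 + 0.034/365)^3650 ≈ 702.4627.
Phase 2: 702.4627·(1 + 0.037)^3 ≈ 783.3566.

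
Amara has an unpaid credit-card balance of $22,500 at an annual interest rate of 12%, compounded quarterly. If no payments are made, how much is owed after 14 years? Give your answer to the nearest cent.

$117,778.79

Growth factor = (1 + 0.03)^56 ≈ 5.2346130494.
A ≈ 22,500 × 5.2346130494 ≈ 117,778.7936.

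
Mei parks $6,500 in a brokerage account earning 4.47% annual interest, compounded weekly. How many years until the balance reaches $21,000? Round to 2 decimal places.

26.25 years

We need (1 + 0.000859615)^(52t) = 3.2308, so 52t = ln 3.2308 / ln 1.00086 ≈ 1364.8246.
t ≈ 1364.8246/52 = 26.2466 years.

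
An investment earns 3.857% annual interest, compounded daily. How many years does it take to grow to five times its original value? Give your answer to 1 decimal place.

(1 + 0.000105671)^(365t) = 5.
365t = ln 5 / ln(1 + 0.000105671) ≈ 1.6094/0.000105666 ≈ 15231.4202.
t ≈ 41.7299.

41.7 years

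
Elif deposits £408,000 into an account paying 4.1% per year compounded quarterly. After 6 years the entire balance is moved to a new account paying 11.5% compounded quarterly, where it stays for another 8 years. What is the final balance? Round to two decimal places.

Phase 1: 408,000·(1 + 0.01025)^24 ≈ 521,138.0479.
Phase 2: 521,138.0479·(1 + 0.02875)^32 ≈ 1,290,826.6552.

£1,290,826.66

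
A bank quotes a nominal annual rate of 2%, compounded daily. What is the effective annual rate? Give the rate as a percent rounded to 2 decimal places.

EAR = (1 + 2%/365)^365 − 1 = (1 + 0.0000547945)^365 − 1.
(1 + 0.0000547945)^365 ≈ 1.020201, so EAR ≈ 2.02008%.

2.02%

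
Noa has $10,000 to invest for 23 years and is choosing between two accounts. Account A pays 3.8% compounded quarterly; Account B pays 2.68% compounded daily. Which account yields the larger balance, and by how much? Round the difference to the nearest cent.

Account A growth factor: (1 + 0.0095)^92 ≈ 2.3866115702; balance ≈ 23,866.1157.
Account B growth factor: (1 + 0.0268/365)^8395 ≈ 1.8522060194; balance ≈ 18,522.0602.
Account A is larger by 5,344.0555.

Account A, by $5,344.06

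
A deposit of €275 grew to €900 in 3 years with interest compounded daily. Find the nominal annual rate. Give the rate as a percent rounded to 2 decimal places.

39.54%

(1 + r/365)^1095 = 900/275 = 3.27273.
1 + r/365 = 3.27273^(1/1095) ≈ 1.001083, so r/365 ≈ 0.00108335.
r ≈ 365·0.00108335 = 39.54219%.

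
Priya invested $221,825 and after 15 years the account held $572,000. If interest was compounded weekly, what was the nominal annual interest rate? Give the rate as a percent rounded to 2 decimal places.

The 780-period growth factor is 572,000/221,825 = 2.57861.
r/52 = 2.57861^(1/780) − 1 ≈ 0.00121516, so r ≈ 52·0.00121516 = 6.31884%.

6.32%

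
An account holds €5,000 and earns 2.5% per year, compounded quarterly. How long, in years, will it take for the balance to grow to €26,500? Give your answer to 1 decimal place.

66.9 years

(1 + 0.00625)^(4t) = 26,500/5,000 = 5.3.
4t·ln(1 + 0.00625) = ln(5.3); 4t = 1.6677/0.00623055 ≈ 267.6661.
t ≈ 66.9165 years.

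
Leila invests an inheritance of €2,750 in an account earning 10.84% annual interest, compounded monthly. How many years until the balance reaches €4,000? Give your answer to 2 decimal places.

3.47 years

(1 + 0.00903333)^(12t) = 4,000/2,750 = 1.4545.
12t·ln(1 + 0.00903333) = ln(1.4545); 12t = 0.37469/0.00899278 ≈ 41.6660.
t ≈ 3.4722 years.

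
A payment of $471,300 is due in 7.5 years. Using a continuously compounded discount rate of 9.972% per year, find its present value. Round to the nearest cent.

$223,094.36

P = A·e^(−rt) = 471,300·e^(−0.7479).
e^(−0.7479) ≈ 0.4733595648, so P ≈ 223,094.3629.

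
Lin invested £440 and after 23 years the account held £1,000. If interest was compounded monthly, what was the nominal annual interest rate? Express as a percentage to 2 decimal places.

The 276-period growth factor is 1,000/440 = 2.27273.
r/12 = 2.27273^(1/276) − 1 ≈ 0.002979, so r ≈ 12·0.002979 = 3.57479%.

3.57%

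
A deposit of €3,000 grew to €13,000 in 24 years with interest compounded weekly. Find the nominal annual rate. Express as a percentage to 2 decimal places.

The 1248-period growth factor is 13,000/3,000 = 4.33333.
r/52 = 4.33333^(1/1248) − 1 ≈ 0.00117564, so r ≈ 52·0.00117564 = 6.11333%.

6.11%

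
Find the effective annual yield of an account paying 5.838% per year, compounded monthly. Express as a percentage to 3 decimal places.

5.997%

EAR = (1 + 5.838%/12)^12 − 1 = (1 + 0.004865)^12 − 1.
(1 + 0.004865)^12 ≈ 1.059968, so EAR ≈ 5.99677%.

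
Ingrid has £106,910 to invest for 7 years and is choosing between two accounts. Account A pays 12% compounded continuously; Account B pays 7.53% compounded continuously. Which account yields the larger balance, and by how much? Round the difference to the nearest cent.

A: e^(0.12·7) = e^0.84 ≈ 2.31636697678, so 106,910 × 2.31636697678 ≈ 247,642.7935.
B: e^(0.0753·7) = e^0.5271 ≈ 1.69401254203, so 106,910 × 1.69401254203 ≈ 181,106.8809.
Difference ≈ 66,535.9126 in favor of A.

Account A, by £66,535.91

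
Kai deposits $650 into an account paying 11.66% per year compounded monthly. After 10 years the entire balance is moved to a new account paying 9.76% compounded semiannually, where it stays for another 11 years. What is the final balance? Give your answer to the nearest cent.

Phase 1: 650·(1 + 0.1166/12)^120 ≈ 2,074.2273.
Phase 2: 2,074.2273·(1 + 0.0488)^22 ≈ 5,916.9143.

$5,916.91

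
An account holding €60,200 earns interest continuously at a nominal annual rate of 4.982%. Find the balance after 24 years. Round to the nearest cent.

A = P·e^(rt) = 60,200·e^(0.04982·24) = 60,200·e^1.19568.
e^1.19568 ≈ 3.30580495374, so A ≈ 199,009.4582.

€199,009.46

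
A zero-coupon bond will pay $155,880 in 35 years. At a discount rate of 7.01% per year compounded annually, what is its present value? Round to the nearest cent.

$14,552.50

Growth factor = (1 + 0.0701)^35 ≈ 10.7115604249.
P = 155,880/10.7115604249 ≈ 14,552.5016.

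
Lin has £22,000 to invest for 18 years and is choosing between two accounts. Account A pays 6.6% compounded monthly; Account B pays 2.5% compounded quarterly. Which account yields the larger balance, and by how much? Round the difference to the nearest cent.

A: (1 + 0.0055)^216 ≈ 3.2698526731, so 22,000 × 3.2698526731 ≈ 71,936.7588.
B: (1 + 0.00625)^72 ≈ 1.5661174301, so 22,000 × 1.5661174301 ≈ 34,454.5835.
Difference ≈ 37,482.1753 in favor of A.

Account A, by £37,482.18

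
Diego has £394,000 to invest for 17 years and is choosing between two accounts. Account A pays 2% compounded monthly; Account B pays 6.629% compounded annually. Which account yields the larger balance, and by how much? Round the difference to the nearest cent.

Account B, by £619,820.49

Account A growth factor: (1 + 0.02/12)^204 ≈ 1.40455002009; balance ≈ 553,392.7079.
Account B growth factor: (1 + 0.06629)^17 ≈ 2.977698462691; balance ≈ 1,173,213.1943.
Account B is larger by 619,820.4864.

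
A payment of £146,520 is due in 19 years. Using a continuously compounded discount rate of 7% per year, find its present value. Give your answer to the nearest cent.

£38,751.21

P = A·e^(−rt) = 146,520·e^(−1.33).
e^(−1.33) ≈ 0.2644772613, so P ≈ 38,751.2083.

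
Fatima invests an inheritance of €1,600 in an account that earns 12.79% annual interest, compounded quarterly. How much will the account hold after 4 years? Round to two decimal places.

Growth factor = (1 + 0.031975)^16 ≈ 1.65465259.
A ≈ 1,600 × 1.65465259 ≈ 2,647.4441.

€2,647.44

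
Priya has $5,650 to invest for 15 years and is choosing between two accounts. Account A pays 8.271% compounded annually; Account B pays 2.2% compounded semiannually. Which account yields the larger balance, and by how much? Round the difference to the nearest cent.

Account A, by $10,764.50

A: (1 + 0.08271)^15 ≈ 3.2936861961, so 5,650 × 3.2936861961 ≈ 18,609.3270.
B: (1 + 0.011)^30 ≈ 1.38846414, so 5,650 × 1.38846414 ≈ 7,844.8224.
Difference ≈ 10,764.5046 in favor of A.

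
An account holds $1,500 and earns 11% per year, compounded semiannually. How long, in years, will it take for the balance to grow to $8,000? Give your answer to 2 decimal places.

We need (1 + 0.055)^(2t) = 5.3333, so 2t = ln 5.3333 / ln 1.055 ≈ 31.2655.
t ≈ 31.2655/2 = 15.6327 years.

15.63 years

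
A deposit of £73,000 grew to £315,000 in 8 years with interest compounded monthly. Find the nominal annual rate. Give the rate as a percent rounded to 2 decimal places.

18.42%

(1 + r/12)^96 = 315,000/73,000 = 4.31507.
1 + r/12 = 4.31507^(1/96) ≈ 1.015347, so r/12 ≈ 0.0153469.
r ≈ 12·0.0153469 = 18.41630%.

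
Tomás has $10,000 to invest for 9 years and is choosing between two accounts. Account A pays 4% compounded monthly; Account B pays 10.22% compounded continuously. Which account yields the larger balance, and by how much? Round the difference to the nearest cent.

Account B, by $10,763.17

A: (1 + 0.04/12)^108 ≈ 1.4324715801, so 10,000 × 1.4324715801 ≈ 14,324.7158.
B: e^(0.1022·9) = e^0.9198 ≈ 2.508788582, so 10,000 × 2.508788582 ≈ 25,087.8858.
Difference ≈ 10,763.1700 in favor of B.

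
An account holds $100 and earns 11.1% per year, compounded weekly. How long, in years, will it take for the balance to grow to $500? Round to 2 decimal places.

14.51 years

(1 + 0.00213462)^(52t) = 500/100 = 5.
52t·ln(1 + 0.00213462) = ln(5); 52t = 1.6094/0.00213234 ≈ 754.7753.
t ≈ 14.5149 years.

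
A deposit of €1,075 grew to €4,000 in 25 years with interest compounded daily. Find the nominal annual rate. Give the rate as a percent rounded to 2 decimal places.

The 9125-period growth factor is 4,000/1,075 = 3.72093.
r/365 = 3.72093^(1/9125) − 1 ≈ 0.000144007, so r ≈ 365·0.000144007 = 5.25627%.

5.26%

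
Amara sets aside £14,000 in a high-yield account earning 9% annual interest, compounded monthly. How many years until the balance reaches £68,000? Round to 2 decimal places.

We need (1 + 0.0075)^(12t) = 4.8571, so 12t = ln 4.8571 / ln 1.0075 ≈ 211.5160.
t ≈ 211.5160/12 = 17.6263 years.

17.63 years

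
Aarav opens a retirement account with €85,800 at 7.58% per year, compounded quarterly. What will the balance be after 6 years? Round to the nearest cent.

€134,634.47

Periodic rate = 7.58%/4 = 0.01895; periods = 4·6 = 24.
A = 85,800·(1 + 0.01895)^24 ≈ 85,800·1.56916628203 ≈ 134,634.4670.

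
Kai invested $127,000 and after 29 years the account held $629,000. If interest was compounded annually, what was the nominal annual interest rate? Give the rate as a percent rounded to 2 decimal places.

(1 + r)^29 = 629,000/127,000 = 4.95276.
1 + r = 4.95276^(1/29) ≈ 1.056721, so r ≈ 0.0567208.
r ≈ 5.67208%.

5.67%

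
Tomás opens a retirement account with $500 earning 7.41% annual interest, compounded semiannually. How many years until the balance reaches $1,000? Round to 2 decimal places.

(1 + 0.03705)^(2t) = 1,000/500 = 2.
2t·ln(1 + 0.03705) = ln(2); 2t = 0.69315/0.0363801 ≈ 19.0529.
t ≈ 9.5264 years.

9.53 years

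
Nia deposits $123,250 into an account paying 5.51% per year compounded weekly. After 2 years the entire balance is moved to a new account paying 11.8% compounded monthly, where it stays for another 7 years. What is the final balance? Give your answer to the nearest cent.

After 2 years at 5.51%: 123,250 × 1.1164362096 ≈ 137,600.7628.
Then 7 years at 11.8%: 137,600.7628 × 2.27496635145 ≈ 313,037.1054.

$313,037.11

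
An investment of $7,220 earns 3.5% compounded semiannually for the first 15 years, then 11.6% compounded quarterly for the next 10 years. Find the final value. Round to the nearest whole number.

$38,123

Phase 1: 7,220·(1 + 0.0175)^30 ≈ 12,149.8169.
Phase 2: 12,149.8169·(1 + 0.029)^40 ≈ 38,122.7942.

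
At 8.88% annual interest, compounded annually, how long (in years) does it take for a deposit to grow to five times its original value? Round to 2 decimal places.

18.92 years

(1 + 0.0888)^t = 5.
t = ln 5 / ln(1 + 0.0888) ≈ 1.6094/0.0850762 ≈ 18.9176.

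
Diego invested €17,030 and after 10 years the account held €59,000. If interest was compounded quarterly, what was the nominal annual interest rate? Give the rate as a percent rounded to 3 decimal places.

(1 + r/4)^40 = 59,000/17,030 = 3.46447.
1 + r/4 = 3.46447^(1/40) ≈ 1.031552, so r/4 ≈ 0.0315515.
r ≈ 4·0.0315515 = 12.62062%.

12.621%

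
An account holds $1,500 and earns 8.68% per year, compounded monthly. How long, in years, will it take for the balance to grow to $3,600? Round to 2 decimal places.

10.12 years

(1 + 0.00723333)^(12t) = 3,600/1,500 = 2.4.
12t·ln(1 + 0.00723333) = ln(2.4); 12t = 0.87547/0.0072073 ≈ 121.4698.
t ≈ 10.1225 years.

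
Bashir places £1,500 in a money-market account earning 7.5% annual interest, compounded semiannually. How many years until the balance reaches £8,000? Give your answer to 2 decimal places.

We need (1 + 0.0375)^(2t) = 5.3333, so 2t = ln 5.3333 / ln 1.0375 ≈ 45.4712.
t ≈ 45.4712/2 = 22.7356 years.

22.74 years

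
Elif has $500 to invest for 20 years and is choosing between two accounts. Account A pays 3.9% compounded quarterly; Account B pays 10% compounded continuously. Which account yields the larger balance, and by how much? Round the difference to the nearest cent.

A: (1 + 0.00975)^80 ≈ 2.173246292, so 500 × 2.173246292 ≈ 1,086.6231.
B: e^(0.1·20) = e^2 ≈ 7.389056099, so 500 × 7.389056099 ≈ 3,694.5280.
Difference ≈ 2,607.9049 in favor of B.

Account B, by $2,607.90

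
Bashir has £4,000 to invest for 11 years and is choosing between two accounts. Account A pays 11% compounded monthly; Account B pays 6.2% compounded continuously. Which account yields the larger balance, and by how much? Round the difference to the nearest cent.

A: (1 + 0.11/12)^132 ≈ 3.3350505163, so 4,000 × 3.3350505163 ≈ 13,340.2021.
B: e^(0.062·11) = e^0.682 ≈ 1.977829438, so 4,000 × 1.977829438 ≈ 7,911.3178.
Difference ≈ 5,428.8843 in favor of A.

Account A, by £5,428.88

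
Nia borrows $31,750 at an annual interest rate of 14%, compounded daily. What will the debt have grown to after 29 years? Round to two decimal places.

Growth factor = (1 + 0.14/365)^10585 ≈ 57.92919963305.
A ≈ 31,750 × 57.92919963305 ≈ 1,839,252.0883.

$1,839,252.09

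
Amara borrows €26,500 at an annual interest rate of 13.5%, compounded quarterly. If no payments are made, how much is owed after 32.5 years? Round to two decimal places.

€1,982,731.05

Periodic rate = 13.5%/4 = 0.03375; periods = 4·32.5 = 130.
A = 26,500·(1 + 0.03375)^130 ≈ 26,500·74.82003945479 ≈ 1,982,731.0456.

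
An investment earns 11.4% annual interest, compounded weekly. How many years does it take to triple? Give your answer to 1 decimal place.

9.6 years

(1 + 0.00219231)^(52t) = 3.
52t = ln 3 / ln(1 + 0.00219231) ≈ 1.0986/0.00218991 ≈ 501.6705.
t ≈ 9.6475.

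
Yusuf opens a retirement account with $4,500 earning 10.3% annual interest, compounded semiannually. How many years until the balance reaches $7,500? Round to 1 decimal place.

5.1 years

We need (1 + 0.0515)^(2t) = 1.6667, so 2t = ln 1.6667 / ln 1.0515 ≈ 10.1722.
t ≈ 10.1722/2 = 5.0861 years.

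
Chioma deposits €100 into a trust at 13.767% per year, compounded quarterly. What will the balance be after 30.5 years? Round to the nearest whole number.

Periodic rate = 13.767%/4 = 0.0344175; periods = 4·30.5 = 122.
A = 100·(1 + 0.0344175)^122 ≈ 100·62.07186924 ≈ 6,207.1869.

€6,207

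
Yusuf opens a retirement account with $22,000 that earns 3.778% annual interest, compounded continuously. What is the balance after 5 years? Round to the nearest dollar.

$26,574

A = P·e^(rt) = 22,000·e^(0.03778·5) = 22,000·e^0.1889.
e^0.1889 ≈ 1.2079201544, so A ≈ 26,574.2434.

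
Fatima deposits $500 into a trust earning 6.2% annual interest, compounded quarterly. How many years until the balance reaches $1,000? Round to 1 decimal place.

We need (1 + 0.0155)^(4t) = 2, so 4t = ln 2 / ln 1.0155 ≈ 45.0649.
t ≈ 45.0649/4 = 11.2662 years.

11.3 years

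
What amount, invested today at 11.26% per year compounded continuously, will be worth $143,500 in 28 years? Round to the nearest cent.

P = A·e^(−rt) = 143,500·e^(−3.1528).
e^(−3.1528) ≈ 0.0427323087355, so P ≈ 6,132.0863.

$6,132.09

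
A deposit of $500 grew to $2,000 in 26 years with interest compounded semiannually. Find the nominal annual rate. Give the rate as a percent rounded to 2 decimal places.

5.40%

The 52-period growth factor is 2,000/500 = 4.
r/2 = 4^(1/52) − 1 ≈ 0.0270181, so r ≈ 2·0.0270181 = 5.40361%.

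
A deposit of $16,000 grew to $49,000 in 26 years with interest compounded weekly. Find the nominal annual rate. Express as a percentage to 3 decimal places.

4.307%

The 1352-period growth factor is 49,000/16,000 = 3.0625.
r/52 = 3.0625^(1/1352) − 1 ≈ 0.000828177, so r ≈ 52·0.000828177 = 4.30652%.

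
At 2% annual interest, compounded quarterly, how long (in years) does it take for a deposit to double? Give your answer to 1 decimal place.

(1 + 0.005)^(4t) = 2.
4t = ln 2 / ln(1 + 0.005) ≈ 0.69315/0.00498754 ≈ 138.9757.
t ≈ 34.7439.

34.7 years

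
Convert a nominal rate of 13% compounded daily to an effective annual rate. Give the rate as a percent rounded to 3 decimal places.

One year is 365 periods at 0.000356164 each: (1 + 0.000356164)^365 ≈ 1.138802.
EAR = 1.138802 − 1 ≈ 13.88020%.

13.880%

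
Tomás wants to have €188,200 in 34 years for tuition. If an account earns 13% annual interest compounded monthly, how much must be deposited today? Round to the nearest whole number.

Periodic rate = 13%/12 = 0.0108333; 408 periods.
P = 188,200/(1 + 0.13/12)^408 ≈ 188,200/81.1443650233 ≈ 2,319.3231.

€2,319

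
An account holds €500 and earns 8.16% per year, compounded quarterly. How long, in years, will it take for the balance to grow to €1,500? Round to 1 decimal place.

We need (1 + 0.0204)^(4t) = 3, so 4t = ln 3 / ln 1.0204 ≈ 54.4010.
t ≈ 54.4010/4 = 13.6003 years.

13.6 years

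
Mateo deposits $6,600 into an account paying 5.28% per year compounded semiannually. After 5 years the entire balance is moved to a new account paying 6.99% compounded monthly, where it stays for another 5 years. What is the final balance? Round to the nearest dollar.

$12,135

After 5 years at 5.28%: 6,600 × 1.2976764813 ≈ 8,564.6648.
Then 5 years at 6.99%: 8,564.6648 × 1.41692073 ≈ 12,135.4511.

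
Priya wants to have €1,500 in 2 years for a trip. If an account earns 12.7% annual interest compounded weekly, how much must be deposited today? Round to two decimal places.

Periodic rate = 12.7%/52 = 0.00244231; 104 periods.
P = 1,500/(1 + 0.127/52)^104 ≈ 1,500/1.28877265 ≈ 1,163.8981.

€1,163.90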